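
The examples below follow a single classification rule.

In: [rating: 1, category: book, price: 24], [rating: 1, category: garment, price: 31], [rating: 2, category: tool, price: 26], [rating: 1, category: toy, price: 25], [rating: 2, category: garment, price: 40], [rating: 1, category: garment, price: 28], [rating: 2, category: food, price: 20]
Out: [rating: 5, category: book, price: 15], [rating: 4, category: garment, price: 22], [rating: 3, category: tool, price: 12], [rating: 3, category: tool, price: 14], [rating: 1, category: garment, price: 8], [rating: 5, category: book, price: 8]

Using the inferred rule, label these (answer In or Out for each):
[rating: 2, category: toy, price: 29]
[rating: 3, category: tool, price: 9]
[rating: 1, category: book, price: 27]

Every 'In' example satisfies: rating ≤ 2 AND price ≥ 12. None of the 'Out' examples do.
[rating: 2, category: toy, price: 29] — rating = 2, price = 29, hence In. [rating: 3, category: tool, price: 9] — rating = 3, price = 9, hence Out. [rating: 1, category: book, price: 27] — rating = 1, price = 27, hence In.

In, Out, In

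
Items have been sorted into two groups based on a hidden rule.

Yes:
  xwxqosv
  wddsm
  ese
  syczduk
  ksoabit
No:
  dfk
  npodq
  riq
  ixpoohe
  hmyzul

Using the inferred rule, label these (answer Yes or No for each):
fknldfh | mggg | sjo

Every 'Yes' example satisfies: contains 's'. None of the 'No' examples do.
No: fknldfh, since no 's'.
No: mggg, since no 's'.
Yes: sjo, since has 's'.

No, No, Yes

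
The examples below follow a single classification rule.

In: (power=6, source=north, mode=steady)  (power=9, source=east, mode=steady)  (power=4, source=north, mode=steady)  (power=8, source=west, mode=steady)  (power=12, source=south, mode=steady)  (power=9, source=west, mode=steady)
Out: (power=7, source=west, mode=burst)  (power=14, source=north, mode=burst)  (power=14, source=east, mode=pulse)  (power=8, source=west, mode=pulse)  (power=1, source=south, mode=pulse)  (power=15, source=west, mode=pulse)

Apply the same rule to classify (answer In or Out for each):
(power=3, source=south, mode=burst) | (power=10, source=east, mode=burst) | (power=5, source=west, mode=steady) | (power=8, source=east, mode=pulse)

Out, Out, In, Out

The distinguishing property — mode is steady — holds for all the 'In' cases and none of the 'Out' cases.
(power=3, source=south, mode=burst) — mode is burst, hence Out. (power=10, source=east, mode=burst) — mode is burst, hence Out. (power=5, source=west, mode=steady) — mode is steady, hence In. (power=8, source=east, mode=pulse) — mode is pulse, hence Out.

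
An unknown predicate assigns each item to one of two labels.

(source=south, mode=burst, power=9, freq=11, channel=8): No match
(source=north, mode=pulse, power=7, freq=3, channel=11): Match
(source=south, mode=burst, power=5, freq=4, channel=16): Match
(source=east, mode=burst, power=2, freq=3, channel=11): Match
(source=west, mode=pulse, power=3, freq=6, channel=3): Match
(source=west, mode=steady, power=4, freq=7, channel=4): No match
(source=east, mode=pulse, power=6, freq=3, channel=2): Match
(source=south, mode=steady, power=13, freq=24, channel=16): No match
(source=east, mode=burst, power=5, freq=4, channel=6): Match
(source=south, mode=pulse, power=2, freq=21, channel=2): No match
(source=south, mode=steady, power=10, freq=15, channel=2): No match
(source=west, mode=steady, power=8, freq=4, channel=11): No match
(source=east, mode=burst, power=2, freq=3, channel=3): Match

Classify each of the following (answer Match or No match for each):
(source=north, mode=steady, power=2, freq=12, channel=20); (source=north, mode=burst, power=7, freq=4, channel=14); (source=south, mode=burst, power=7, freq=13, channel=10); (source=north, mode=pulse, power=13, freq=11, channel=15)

No match, Match, No match, No match

The pattern is that an item is 'Match' exactly when: freq ≤ 6 AND power ≤ 7.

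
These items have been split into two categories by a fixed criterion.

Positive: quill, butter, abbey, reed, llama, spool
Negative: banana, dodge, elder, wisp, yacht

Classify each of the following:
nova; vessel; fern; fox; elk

Negative, Positive, Negative, Negative, Negative

Looking at the examples, the only property every 'Positive' case has and every 'Negative' case lacks is: has a double letter.
nova — no doubled letter, hence Negative. vessel — 'ss' doubled, hence Positive. fern — no doubled letter, hence Negative. fox — no doubled letter, hence Negative. elk — no doubled letter, hence Negative.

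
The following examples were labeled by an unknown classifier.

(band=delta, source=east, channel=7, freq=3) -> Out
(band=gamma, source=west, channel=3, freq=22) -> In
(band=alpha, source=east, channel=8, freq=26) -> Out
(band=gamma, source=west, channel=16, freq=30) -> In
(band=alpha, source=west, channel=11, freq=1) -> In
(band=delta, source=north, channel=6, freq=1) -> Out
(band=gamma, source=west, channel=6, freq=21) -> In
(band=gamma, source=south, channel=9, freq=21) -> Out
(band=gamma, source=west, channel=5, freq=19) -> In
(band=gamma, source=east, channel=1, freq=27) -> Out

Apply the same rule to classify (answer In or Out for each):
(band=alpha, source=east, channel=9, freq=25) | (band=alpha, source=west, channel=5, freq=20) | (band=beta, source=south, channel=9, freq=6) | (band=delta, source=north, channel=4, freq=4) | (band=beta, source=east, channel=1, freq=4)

Out, In, Out, Out, Out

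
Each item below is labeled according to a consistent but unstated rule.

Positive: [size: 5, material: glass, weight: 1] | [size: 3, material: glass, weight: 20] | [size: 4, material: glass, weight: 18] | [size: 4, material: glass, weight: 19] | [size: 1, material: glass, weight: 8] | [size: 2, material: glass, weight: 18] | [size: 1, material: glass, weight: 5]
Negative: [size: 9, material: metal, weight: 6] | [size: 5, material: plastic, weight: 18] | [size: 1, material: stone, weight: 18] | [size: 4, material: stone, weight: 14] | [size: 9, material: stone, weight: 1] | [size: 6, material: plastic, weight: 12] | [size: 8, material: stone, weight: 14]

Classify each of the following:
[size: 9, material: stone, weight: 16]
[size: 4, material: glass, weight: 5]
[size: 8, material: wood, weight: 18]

Checking candidate rules against both groups, what survives is: material is glass.
[size: 9, material: stone, weight: 16] — material is stone, hence Negative. [size: 4, material: glass, weight: 5] — material is glass, hence Positive. [size: 8, material: wood, weight: 18] — material is wood, hence Negative.

Negative, Positive, Negative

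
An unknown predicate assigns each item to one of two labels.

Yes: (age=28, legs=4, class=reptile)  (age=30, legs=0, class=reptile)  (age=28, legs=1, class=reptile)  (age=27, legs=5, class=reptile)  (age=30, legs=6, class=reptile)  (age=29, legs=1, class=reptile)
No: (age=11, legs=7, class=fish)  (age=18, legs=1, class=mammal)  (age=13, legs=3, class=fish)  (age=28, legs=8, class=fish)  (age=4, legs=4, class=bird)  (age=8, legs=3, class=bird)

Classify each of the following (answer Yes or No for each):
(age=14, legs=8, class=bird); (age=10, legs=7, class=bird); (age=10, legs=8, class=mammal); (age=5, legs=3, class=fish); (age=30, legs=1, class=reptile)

No, No, No, No, Yes

Checking candidate rules against both groups, what survives is: class is reptile.
(age=14, legs=8, class=bird) → class is bird → No. (age=10, legs=7, class=bird) → class is bird → No. (age=10, legs=8, class=mammal) → class is mammal → No. (age=5, legs=3, class=fish) → class is fish → No. (age=30, legs=1, class=reptile) → class is reptile → Yes.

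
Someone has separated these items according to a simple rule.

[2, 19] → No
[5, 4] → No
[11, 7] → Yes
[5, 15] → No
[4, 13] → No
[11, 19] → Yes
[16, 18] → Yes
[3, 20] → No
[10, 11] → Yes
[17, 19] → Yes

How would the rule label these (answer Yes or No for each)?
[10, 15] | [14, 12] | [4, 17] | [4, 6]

Yes, Yes, No, No

The common property of the 'Yes' items is: first ≥ 7. No 'No' item has it.
[10, 15]: Yes (first 10). [14, 12]: Yes (first 14). [4, 17]: No (first 4). [4, 6]: No (first 4).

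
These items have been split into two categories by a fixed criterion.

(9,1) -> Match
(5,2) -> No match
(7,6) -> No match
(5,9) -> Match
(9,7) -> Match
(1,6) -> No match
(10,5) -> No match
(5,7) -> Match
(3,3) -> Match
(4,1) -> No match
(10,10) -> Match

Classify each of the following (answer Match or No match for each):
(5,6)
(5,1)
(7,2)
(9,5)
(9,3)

No match, Match, No match, Match, Match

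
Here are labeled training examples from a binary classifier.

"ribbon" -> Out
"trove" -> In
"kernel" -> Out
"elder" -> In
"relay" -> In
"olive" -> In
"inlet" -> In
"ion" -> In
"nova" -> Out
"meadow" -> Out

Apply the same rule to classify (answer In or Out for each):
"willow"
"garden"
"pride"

Looking at the examples, the only property every 'In' case has and every 'Out' case lacks is: odd length.
"willow": length 6, lacks this property → Out. "garden": length 6, lacks this property → Out. "pride": length 5, qualifies → In.

Out, Out, In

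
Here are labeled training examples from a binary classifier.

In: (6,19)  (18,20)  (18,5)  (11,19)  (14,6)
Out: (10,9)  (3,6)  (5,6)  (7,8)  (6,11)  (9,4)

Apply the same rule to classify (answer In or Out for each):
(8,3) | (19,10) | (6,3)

Out, In, Out

The simplest hypothesis consistent with all the labels is: sum ≥ 20.
(8,3) → 8+3 = 11 → Out. (19,10) → 19+10 = 29 → In. (6,3) → 6+3 = 9 → Out.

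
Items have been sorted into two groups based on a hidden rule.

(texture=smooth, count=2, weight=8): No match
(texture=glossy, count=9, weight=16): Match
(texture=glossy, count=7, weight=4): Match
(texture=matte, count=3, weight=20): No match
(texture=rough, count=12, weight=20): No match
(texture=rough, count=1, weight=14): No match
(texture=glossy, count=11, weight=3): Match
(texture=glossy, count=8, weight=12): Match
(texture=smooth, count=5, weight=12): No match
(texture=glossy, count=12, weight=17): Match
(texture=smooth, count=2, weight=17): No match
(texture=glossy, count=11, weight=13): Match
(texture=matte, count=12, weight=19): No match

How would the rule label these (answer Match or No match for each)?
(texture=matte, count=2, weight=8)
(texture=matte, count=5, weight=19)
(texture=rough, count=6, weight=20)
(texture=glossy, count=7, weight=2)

No match, No match, No match, Match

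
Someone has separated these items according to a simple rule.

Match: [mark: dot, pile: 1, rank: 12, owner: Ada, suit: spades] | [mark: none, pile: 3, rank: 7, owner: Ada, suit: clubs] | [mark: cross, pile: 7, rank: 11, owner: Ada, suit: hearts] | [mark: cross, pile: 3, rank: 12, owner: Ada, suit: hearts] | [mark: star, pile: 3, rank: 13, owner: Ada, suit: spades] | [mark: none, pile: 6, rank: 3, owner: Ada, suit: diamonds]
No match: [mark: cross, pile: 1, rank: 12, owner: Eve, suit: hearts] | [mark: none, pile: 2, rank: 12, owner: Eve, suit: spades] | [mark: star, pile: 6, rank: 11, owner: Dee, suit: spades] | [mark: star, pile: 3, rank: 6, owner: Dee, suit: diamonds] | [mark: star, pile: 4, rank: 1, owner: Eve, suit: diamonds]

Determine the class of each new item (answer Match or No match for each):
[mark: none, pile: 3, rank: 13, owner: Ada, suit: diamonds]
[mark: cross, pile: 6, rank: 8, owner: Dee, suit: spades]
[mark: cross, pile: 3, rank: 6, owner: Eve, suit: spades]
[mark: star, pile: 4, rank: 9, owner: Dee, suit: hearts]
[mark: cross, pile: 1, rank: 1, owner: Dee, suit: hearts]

Comparing the two groups points to one rule — owner is Ada.

Match, No match, No match, No match, No match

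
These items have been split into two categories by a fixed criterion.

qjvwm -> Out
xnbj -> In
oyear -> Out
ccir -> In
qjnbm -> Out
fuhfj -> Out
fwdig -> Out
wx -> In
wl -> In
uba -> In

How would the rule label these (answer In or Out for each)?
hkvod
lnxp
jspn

The distinguishing property — length ≤ 4 — holds for all the 'In' cases and none of the 'Out' cases.
hkvod: length 5, doesn't qualify → Out. lnxp: length 4, fits → In. jspn: length 4, fits → In.

Out, In, In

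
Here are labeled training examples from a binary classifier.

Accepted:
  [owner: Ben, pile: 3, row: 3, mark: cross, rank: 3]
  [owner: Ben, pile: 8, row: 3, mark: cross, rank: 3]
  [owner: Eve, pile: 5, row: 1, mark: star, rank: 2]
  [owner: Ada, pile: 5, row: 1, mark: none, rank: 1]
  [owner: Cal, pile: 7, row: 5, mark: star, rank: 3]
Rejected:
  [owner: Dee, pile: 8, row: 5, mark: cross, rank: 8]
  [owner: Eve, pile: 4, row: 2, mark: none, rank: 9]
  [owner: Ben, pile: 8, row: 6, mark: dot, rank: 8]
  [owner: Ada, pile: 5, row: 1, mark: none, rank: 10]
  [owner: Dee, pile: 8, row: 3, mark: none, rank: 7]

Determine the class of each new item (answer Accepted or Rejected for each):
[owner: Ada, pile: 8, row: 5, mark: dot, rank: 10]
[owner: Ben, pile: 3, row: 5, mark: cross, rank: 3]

Every 'Accepted' example satisfies: rank ≤ 3. None of the 'Rejected' examples do.
[owner: Ada, pile: 8, row: 5, mark: dot, rank: 10]: rank = 10, doesn't qualify → Rejected.
[owner: Ben, pile: 3, row: 5, mark: cross, rank: 3]: rank = 3, qualifies → Accepted.

Rejected, Accepted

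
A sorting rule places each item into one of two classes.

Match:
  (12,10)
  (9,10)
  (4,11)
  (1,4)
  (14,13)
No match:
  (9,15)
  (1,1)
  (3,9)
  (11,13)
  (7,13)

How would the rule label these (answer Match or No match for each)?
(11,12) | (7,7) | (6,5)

Match, No match, Match

The pattern is that an item is 'Match' exactly when: product is even.
(11,12): 11·12 = 132 — matches, so Match. (7,7): 7·7 = 49 — fails the rule, so No match. (6,5): 6·5 = 30 — matches, so Match.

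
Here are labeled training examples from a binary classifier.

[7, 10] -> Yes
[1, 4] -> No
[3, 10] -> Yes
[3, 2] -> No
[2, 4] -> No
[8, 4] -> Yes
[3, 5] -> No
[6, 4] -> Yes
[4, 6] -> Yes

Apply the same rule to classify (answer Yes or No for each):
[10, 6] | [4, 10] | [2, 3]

The distinguishing property — sum ≥ 10 — holds for all the 'Yes' cases and none of the 'No' cases.

Yes, Yes, No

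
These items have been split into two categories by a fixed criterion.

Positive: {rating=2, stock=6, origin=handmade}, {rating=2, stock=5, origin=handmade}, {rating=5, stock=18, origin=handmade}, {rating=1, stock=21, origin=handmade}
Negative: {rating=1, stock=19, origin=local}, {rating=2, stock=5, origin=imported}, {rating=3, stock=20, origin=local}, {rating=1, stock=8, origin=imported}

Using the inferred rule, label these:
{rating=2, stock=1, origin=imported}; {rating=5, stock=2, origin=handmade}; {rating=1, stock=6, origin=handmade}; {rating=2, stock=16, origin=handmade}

Negative, Positive, Positive, Positive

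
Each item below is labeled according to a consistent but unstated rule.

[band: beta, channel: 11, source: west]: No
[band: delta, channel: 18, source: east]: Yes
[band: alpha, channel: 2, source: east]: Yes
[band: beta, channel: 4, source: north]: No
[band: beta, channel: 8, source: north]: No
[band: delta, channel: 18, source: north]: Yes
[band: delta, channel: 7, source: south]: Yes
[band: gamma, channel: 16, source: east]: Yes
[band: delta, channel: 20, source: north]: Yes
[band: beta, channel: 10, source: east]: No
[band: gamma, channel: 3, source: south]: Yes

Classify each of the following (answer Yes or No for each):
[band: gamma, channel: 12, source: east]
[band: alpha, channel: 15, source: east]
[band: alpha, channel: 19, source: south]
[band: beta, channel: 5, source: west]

Rule: band is not beta. This holds for each 'Yes' example and fails for each 'No' one.

Yes, Yes, Yes, No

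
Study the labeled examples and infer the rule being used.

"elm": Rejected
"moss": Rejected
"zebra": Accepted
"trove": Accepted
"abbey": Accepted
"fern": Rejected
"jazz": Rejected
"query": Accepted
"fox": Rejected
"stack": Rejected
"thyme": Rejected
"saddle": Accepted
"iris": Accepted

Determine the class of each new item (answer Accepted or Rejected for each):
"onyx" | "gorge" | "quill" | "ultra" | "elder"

Rejected, Accepted, Accepted, Accepted, Accepted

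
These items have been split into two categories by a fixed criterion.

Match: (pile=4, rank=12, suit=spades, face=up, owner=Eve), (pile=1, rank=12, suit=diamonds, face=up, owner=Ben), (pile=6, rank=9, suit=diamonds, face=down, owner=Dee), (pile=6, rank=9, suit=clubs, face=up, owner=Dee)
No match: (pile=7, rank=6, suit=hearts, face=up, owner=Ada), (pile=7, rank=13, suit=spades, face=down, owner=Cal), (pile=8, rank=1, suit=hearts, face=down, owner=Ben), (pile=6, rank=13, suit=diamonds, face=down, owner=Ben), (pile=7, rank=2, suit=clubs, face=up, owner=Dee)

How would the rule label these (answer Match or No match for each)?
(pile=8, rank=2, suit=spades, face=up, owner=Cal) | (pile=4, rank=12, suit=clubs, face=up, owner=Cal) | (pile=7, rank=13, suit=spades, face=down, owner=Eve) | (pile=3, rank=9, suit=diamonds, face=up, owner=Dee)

No match, Match, No match, Match

The common property of the 'Match' items is: rank ≤ 12 AND pile ≤ 6. No 'No match' item has it.
(pile=8, rank=2, suit=spades, face=up, owner=Cal) — rank = 2, pile = 8, hence No match.
(pile=4, rank=12, suit=clubs, face=up, owner=Cal) — rank = 12, pile = 4, hence Match.
(pile=7, rank=13, suit=spades, face=down, owner=Eve) — rank = 13, pile = 7, hence No match.
(pile=3, rank=9, suit=diamonds, face=up, owner=Dee) — rank = 9, pile = 3, hence Match.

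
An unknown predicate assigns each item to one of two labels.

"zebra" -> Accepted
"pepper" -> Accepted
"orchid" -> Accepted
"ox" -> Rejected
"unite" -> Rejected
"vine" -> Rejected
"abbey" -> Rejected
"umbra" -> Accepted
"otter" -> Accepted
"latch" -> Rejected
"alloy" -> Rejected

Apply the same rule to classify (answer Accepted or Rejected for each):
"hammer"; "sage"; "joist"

The common property of the 'Accepted' items is: contains 'r'. No 'Rejected' item has it.
"hammer" → has 'r' → Accepted.
"sage" → no 'r' → Rejected.
"joist" → no 'r' → Rejected.

Accepted, Rejected, Rejected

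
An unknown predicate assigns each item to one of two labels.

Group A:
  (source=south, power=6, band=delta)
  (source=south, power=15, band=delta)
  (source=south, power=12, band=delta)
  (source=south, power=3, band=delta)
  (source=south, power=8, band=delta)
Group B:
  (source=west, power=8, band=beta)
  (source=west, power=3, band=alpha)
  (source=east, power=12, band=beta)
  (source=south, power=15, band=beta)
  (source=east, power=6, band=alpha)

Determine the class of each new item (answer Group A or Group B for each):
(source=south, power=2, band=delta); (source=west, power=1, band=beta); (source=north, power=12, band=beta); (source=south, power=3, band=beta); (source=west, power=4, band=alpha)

Group A, Group B, Group B, Group B, Group B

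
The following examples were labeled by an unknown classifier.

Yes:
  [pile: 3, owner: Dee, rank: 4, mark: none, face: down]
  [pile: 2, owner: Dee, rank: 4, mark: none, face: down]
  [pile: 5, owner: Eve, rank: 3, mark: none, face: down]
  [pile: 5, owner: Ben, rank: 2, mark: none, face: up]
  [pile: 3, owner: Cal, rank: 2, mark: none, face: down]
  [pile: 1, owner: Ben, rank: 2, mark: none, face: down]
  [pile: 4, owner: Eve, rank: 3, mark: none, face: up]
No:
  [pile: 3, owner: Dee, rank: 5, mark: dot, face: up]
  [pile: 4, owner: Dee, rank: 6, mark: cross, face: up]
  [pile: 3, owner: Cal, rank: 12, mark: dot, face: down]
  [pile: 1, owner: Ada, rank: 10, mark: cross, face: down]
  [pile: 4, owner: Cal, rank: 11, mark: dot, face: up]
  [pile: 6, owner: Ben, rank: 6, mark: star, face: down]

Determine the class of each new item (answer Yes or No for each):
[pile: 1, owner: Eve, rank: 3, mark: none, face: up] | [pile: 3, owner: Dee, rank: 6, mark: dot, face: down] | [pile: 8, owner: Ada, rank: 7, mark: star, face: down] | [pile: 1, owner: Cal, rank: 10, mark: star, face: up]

The rule appears to be: mark is none.
[pile: 1, owner: Eve, rank: 3, mark: none, face: up]: Yes (mark is none). [pile: 3, owner: Dee, rank: 6, mark: dot, face: down]: No (mark is dot). [pile: 8, owner: Ada, rank: 7, mark: star, face: down]: No (mark is star). [pile: 1, owner: Cal, rank: 10, mark: star, face: up]: No (mark is star).

Yes, No, No, No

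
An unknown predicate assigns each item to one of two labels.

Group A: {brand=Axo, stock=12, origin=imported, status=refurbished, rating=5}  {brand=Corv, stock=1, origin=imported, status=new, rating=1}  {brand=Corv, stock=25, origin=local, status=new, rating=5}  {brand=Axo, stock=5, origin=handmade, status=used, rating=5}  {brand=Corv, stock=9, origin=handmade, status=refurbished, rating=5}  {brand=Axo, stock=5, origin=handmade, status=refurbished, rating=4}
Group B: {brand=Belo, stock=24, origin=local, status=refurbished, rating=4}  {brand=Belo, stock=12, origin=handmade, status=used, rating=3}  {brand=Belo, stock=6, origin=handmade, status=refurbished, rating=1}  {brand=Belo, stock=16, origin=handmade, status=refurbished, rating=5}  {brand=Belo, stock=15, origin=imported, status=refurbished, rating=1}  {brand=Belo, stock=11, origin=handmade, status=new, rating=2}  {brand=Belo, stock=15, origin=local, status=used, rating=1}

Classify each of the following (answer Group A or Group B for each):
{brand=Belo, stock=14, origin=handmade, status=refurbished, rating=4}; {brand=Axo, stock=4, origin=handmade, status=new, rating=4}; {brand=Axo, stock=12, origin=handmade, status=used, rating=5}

Group B, Group A, Group A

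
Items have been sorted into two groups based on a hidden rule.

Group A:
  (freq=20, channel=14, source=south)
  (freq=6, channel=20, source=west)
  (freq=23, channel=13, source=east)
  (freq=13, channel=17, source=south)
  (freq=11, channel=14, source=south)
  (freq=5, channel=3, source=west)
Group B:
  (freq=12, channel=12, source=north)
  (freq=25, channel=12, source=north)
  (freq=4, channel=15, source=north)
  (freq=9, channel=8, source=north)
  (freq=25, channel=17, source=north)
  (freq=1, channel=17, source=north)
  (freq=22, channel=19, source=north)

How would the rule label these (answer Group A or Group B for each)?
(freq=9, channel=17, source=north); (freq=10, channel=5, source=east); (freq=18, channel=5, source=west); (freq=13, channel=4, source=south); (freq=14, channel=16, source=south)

Group B, Group A, Group A, Group A, Group A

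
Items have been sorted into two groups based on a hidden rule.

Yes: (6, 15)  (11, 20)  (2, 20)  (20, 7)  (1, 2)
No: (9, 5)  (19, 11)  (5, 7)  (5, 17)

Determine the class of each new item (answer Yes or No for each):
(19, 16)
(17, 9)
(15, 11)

Yes, No, No

The rule appears to be: product is even.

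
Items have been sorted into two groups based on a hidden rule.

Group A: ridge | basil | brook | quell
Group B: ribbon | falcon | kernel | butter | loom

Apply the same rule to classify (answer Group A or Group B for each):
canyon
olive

The rule appears to be: odd length.
canyon → length 6 → Group B. olive → length 5 → Group A.

Group B, Group A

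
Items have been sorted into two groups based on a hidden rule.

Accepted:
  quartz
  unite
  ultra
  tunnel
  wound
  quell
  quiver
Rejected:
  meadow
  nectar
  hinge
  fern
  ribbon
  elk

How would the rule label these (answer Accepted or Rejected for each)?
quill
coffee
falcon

Accepted, Rejected, Rejected

Every 'Accepted' example satisfies: contains 'u'. None of the 'Rejected' examples do.
quill: has 'u', qualifies → Accepted. coffee: no 'u', doesn't qualify → Rejected. falcon: no 'u', doesn't qualify → Rejected.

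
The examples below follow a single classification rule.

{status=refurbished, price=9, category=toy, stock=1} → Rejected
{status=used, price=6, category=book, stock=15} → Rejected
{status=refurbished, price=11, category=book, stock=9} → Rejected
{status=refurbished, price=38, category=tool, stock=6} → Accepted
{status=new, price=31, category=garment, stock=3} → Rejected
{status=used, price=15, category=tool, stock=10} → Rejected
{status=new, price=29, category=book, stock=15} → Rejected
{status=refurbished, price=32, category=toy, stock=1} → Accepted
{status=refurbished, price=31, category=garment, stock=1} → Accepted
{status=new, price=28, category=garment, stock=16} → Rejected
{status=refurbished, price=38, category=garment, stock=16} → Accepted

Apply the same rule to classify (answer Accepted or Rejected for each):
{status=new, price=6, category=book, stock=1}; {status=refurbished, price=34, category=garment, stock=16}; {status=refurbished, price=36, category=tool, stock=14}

'Accepted' ⟺ status is refurbished AND price ≥ 15.

Rejected, Accepted, Accepted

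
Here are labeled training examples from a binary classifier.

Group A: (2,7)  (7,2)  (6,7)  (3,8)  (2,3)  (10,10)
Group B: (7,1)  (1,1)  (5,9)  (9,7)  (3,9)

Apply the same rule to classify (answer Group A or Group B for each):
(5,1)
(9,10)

Checking candidate rules against both groups, what survives is: product is even.
(5,1) → 5·1 = 5 → Group B.
(9,10) → 9·10 = 90 → Group A.

Group B, Group A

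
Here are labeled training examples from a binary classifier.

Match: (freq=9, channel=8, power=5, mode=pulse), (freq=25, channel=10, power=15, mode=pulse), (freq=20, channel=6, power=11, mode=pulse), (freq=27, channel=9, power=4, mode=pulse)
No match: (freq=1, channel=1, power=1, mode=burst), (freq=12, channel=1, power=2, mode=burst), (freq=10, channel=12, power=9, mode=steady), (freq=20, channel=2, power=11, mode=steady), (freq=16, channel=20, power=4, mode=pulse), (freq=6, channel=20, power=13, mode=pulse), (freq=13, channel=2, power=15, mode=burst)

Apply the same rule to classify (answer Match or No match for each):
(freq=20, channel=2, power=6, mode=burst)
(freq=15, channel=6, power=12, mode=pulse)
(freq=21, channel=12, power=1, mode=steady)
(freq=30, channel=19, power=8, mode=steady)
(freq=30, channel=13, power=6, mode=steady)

No match, Match, No match, No match, No match

The classifier is using: mode is pulse AND channel ≤ 10.
(freq=20, channel=2, power=6, mode=burst): No match (mode is burst, channel = 2). (freq=15, channel=6, power=12, mode=pulse): Match (mode is pulse, channel = 6). (freq=21, channel=12, power=1, mode=steady): No match (mode is steady, channel = 12). (freq=30, channel=19, power=8, mode=steady): No match (mode is steady, channel = 19). (freq=30, channel=13, power=6, mode=steady): No match (mode is steady, channel = 13).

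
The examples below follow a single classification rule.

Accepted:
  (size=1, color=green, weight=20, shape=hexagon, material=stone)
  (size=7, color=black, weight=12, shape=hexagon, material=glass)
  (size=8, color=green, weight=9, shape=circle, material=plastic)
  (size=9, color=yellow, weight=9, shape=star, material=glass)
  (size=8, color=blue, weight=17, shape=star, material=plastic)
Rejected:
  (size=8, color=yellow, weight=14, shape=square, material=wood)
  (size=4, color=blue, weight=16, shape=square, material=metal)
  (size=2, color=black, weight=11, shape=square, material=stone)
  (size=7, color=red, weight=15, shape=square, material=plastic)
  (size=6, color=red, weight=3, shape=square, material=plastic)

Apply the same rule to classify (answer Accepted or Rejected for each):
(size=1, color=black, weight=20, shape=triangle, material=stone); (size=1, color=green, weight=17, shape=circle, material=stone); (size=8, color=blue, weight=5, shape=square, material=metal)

Accepted, Accepted, Rejected

The distinguishing property — shape is not square — holds for all the 'Accepted' cases and none of the 'Rejected' cases.
(size=1, color=black, weight=20, shape=triangle, material=stone): shape is triangle — passes, so Accepted.
(size=1, color=green, weight=17, shape=circle, material=stone): shape is circle — passes, so Accepted.
(size=8, color=blue, weight=5, shape=square, material=metal): shape is square — fails this test, so Rejected.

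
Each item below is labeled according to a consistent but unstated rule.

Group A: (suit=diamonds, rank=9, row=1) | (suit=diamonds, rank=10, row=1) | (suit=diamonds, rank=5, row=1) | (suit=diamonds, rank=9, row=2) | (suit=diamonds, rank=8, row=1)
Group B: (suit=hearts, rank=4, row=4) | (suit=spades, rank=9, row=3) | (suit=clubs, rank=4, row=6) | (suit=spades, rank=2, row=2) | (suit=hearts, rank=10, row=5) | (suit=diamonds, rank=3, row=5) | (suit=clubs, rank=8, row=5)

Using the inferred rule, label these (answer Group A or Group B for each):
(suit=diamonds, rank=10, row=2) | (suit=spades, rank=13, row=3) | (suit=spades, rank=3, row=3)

The pattern is that an item is 'Group A' exactly when: suit is diamonds AND row ≤ 2.
(suit=diamonds, rank=10, row=2): suit is diamonds, row = 2, matches → Group A.
(suit=spades, rank=13, row=3): suit is spades, row = 3, does not pass → Group B.
(suit=spades, rank=3, row=3): suit is spades, row = 3, does not pass → Group B.

Group A, Group B, Group B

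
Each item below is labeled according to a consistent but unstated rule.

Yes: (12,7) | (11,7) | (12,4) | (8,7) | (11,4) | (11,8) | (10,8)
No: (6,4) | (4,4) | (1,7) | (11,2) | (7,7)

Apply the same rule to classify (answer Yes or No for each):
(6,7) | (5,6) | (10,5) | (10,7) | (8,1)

No, No, Yes, Yes, No

Rule: sum ≥ 15. This holds for each 'Yes' example and fails for each 'No' one.
(6,7) — 6+7 = 13, hence No. (5,6) — 5+6 = 11, hence No. (10,5) — 10+5 = 15, hence Yes. (10,7) — 10+7 = 17, hence Yes. (8,1) — 8+1 = 9, hence No.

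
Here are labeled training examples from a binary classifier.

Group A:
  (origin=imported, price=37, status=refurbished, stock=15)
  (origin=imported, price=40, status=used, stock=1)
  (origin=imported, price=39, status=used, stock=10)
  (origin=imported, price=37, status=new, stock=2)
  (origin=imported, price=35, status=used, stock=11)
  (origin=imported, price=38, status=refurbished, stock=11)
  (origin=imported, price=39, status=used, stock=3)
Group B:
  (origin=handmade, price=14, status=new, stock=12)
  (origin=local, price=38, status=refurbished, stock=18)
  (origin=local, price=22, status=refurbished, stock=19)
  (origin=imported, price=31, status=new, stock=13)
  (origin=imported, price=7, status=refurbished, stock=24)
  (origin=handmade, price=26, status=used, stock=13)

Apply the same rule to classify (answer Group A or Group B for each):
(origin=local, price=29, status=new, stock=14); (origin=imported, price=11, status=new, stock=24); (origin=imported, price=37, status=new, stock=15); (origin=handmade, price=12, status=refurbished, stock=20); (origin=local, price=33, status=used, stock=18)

The pattern is that an item is 'Group A' exactly when: origin is imported AND price ≥ 35.
(origin=local, price=29, status=new, stock=14): origin is local, price = 29, does not pass → Group B. (origin=imported, price=11, status=new, stock=24): origin is imported, price = 11, does not pass → Group B. (origin=imported, price=37, status=new, stock=15): origin is imported, price = 37, qualifies → Group A. (origin=handmade, price=12, status=refurbished, stock=20): origin is handmade, price = 12, does not pass → Group B. (origin=local, price=33, status=used, stock=18): origin is local, price = 33, does not pass → Group B.

Group B, Group B, Group A, Group B, Group B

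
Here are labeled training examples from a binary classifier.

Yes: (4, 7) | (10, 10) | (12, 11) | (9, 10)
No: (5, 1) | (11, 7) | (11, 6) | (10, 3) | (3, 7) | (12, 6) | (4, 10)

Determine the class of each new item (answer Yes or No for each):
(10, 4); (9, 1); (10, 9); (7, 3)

The classifier is using: |first − second| ≤ 3.
No: (10, 4), since |10−4| = 6.
No: (9, 1), since |9−1| = 8.
Yes: (10, 9), since |10−9| = 1.
No: (7, 3), since |7−3| = 4.

No, No, Yes, No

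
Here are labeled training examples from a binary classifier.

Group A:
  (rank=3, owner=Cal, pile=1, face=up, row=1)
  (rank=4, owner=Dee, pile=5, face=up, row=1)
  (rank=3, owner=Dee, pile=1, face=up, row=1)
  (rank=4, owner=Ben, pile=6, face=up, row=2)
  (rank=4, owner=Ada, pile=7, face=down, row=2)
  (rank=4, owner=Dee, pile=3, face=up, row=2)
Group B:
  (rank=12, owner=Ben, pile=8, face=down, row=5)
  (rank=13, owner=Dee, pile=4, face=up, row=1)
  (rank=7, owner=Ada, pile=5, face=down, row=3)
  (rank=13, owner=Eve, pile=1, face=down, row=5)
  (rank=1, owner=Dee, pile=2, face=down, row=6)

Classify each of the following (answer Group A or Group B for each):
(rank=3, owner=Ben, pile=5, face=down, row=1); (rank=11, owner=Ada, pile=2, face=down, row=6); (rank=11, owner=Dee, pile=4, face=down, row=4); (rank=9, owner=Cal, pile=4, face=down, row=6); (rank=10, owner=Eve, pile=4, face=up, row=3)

The classifier is using: rank ≤ 4 AND row ≤ 2.

Group A, Group B, Group B, Group B, Group B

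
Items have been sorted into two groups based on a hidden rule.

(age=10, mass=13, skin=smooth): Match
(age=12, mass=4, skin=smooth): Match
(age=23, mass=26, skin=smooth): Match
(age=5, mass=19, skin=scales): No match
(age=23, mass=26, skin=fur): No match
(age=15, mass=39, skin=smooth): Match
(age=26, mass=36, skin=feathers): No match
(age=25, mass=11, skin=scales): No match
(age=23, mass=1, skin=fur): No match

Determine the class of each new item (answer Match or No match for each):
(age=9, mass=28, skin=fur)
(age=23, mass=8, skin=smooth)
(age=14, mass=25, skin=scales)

No match, Match, No match

Checking candidate rules against both groups, what survives is: skin is smooth.
(age=9, mass=28, skin=fur) — skin is fur, hence No match. (age=23, mass=8, skin=smooth) — skin is smooth, hence Match. (age=14, mass=25, skin=scales) — skin is scales, hence No match.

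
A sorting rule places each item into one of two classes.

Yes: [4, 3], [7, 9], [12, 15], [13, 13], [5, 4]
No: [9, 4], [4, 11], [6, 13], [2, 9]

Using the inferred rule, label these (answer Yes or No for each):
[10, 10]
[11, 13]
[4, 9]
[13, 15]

Yes, Yes, No, Yes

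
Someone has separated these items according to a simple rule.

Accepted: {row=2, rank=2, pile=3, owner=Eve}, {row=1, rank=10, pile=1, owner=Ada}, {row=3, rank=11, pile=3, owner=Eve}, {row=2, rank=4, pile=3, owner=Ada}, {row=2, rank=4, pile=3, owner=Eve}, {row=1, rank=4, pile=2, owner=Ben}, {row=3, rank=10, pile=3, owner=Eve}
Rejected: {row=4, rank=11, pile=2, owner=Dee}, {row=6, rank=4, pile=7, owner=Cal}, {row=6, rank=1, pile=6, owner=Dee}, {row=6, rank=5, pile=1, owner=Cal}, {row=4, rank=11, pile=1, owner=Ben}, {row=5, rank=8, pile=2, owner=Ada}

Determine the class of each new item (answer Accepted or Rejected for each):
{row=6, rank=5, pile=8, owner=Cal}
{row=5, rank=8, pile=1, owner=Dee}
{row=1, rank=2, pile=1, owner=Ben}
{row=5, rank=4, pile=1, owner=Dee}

One predicate separates the groups cleanly: row ≤ 3.
{row=6, rank=5, pile=8, owner=Cal} → row = 6 → Rejected.
{row=5, rank=8, pile=1, owner=Dee} → row = 5 → Rejected.
{row=1, rank=2, pile=1, owner=Ben} → row = 1 → Accepted.
{row=5, rank=4, pile=1, owner=Dee} → row = 5 → Rejected.

Rejected, Rejected, Accepted, Rejected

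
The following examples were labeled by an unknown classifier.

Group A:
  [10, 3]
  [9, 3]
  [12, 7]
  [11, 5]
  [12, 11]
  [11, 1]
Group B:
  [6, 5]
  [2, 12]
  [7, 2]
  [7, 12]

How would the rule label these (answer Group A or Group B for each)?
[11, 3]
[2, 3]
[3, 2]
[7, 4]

Group A, Group B, Group B, Group B

The classifier is using: first ≥ 9.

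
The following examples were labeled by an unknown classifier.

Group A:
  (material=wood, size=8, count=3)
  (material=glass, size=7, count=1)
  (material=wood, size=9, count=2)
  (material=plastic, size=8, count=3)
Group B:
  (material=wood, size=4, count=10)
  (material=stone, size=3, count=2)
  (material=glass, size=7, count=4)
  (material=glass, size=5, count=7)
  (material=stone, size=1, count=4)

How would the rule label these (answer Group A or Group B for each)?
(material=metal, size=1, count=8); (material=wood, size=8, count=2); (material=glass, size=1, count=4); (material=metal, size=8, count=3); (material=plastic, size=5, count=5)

Group B, Group A, Group B, Group A, Group B

The distinguishing property — count ≤ 3 AND size ≥ 4 — holds for all the 'Group A' cases and none of the 'Group B' cases.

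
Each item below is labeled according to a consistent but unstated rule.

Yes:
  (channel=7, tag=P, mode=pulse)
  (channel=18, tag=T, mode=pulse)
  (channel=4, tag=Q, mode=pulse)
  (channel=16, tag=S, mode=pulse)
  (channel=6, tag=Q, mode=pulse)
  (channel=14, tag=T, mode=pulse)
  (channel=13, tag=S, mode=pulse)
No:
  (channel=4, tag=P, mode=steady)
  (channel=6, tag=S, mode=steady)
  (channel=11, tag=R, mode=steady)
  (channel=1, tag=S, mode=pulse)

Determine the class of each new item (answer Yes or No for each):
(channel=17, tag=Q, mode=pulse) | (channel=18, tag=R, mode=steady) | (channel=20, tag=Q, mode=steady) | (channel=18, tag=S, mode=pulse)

The distinguishing property — mode is pulse AND channel ≥ 4 — holds for all the 'Yes' cases and none of the 'No' cases.

Yes, No, No, Yes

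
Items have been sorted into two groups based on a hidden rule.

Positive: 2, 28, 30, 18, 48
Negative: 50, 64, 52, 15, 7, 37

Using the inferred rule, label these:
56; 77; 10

Negative, Negative, Positive

One predicate separates the groups cleanly: even AND at most 48.
56 — 56 is even, 56 > 48, hence Negative. 77 — 77 is odd, 77 > 48, hence Negative. 10 — 10 is even, 10 ≤ 48, hence Positive.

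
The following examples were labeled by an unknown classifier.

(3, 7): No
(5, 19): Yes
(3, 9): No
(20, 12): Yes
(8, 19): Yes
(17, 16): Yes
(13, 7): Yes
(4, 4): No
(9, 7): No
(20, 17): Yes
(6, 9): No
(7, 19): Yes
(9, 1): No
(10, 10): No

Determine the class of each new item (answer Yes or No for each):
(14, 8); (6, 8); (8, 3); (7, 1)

The common property of the 'Yes' items is: max ≥ 12. No 'No' item has it.
(14, 8) → max 14 → Yes. (6, 8) → max 8 → No. (8, 3) → max 8 → No. (7, 1) → max 7 → No.

Yes, No, No, No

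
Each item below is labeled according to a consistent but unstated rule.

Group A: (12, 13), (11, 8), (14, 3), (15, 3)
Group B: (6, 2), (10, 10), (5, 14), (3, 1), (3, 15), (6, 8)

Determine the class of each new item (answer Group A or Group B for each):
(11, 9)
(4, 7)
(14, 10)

The rule appears to be: first ≥ 11.
(11, 9): first 11, checks out → Group A.
(4, 7): first 4, lacks this property → Group B.
(14, 10): first 14, checks out → Group A.

Group A, Group B, Group A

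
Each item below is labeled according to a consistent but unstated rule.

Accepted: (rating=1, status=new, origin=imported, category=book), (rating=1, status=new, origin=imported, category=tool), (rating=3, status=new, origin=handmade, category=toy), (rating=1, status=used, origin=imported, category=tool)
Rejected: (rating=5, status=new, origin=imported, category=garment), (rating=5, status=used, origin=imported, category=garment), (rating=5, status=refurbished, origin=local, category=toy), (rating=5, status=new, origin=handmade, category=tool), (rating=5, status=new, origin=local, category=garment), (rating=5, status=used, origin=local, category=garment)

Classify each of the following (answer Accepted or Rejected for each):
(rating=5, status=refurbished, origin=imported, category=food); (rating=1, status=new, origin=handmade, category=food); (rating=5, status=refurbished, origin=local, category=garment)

Rejected, Accepted, Rejected

Rule: rating ≤ 3. This holds for each 'Accepted' example and fails for each 'Rejected' one.
Rejected: (rating=5, status=refurbished, origin=imported, category=food), since rating = 5. Accepted: (rating=1, status=new, origin=handmade, category=food), since rating = 1. Rejected: (rating=5, status=refurbished, origin=local, category=garment), since rating = 5.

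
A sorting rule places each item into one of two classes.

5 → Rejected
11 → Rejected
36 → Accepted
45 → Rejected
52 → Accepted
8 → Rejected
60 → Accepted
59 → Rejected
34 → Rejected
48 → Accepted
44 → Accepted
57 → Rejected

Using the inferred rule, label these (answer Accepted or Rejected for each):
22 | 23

Rejected, Rejected

Every 'Accepted' example satisfies: even AND at least 36. None of the 'Rejected' examples do.
22: Rejected (22 is even, 22 < 36). 23: Rejected (23 is odd, 23 < 36).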